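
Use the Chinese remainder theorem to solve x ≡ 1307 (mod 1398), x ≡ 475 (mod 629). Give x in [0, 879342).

43247

Write x = 1307 + 1398·k. Then 1398·k ≡ 475 − 1307 ≡ 426 (mod 629).
Need 1398⁻¹ mod 629. Extended Euclid on (629, 140):
629 = 4·140 + 69
140 = 2·69 + 2
69 = 34·2 + 1
2 = 2·1 + 0
Back-substitute:
1 = 69 − 34·2
1 = −34·140 + 69·69
1 = 69·629 − 310·140
1398⁻¹ ≡ 319 (mod 629), so k ≡ 319·426 ≡ 30 (mod 629).
x = 1307 + 1398·30 = 43247.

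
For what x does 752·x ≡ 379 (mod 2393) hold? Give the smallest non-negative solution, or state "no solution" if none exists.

1162

First find gcd(752, 2393):
2393 = 3*752 + 137
752 = 5*137 + 67
137 = 2*67 + 3
67 = 22*3 + 1
3 = 3*1 + 0
gcd = 1, so a unique solution mod 2393 exists.
Back-substitute for the Bézout coefficients:
1 = 67 − 22·3
1 = −22·137 + 45·67
1 = 45·752 − 247·137
1 = −247·2393 + 786·752
So 752·(786) ≡ 1 (mod 2393), giving 752⁻¹ ≡ 786.
x ≡ 752⁻¹·379 ≡ 786·379 ≡ 1162 (mod 2393).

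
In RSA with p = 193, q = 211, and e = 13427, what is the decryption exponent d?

33083

φ(n) = (p−1)(q−1) = 192·210 = 40320.
Need d with 13427·d ≡ 1 (mod 40320). Apply the extended Euclidean algorithm:
40320 = 3*13427 + 39
13427 = 344*39 + 11
39 = 3*11 + 6
11 = 1*6 + 5
6 = 1*5 + 1
5 = 5*1 + 0
Back-substitute:
1 = 6 − 5
1 = −11 + 2·6
1 = 2·39 − 7·11
1 = −7·13427 + 2410·39
1 = 2410·40320 − 7237·13427
So 13427·(-7237) ≡ 1 (mod 40320), hence d ≡ -7237 ≡ 33083 (mod 40320).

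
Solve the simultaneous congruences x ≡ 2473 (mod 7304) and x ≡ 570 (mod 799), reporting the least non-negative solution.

1222241

Write x = 2473 + 7304·k. Then 7304·k ≡ 570 − 2473 ≡ 494 (mod 799).
Need 7304⁻¹ mod 799. Extended Euclid on (799, 113):
799 = 7*113 + 8
113 = 14*8 + 1
8 = 8*1 + 0
Back-substitute:
1 = 113 − 14·8
1 = −14·799 + 99·113
7304⁻¹ ≡ 99 (mod 799), so k ≡ 99·494 ≡ 167 (mod 799).
x = 2473 + 7304·167 = 1222241.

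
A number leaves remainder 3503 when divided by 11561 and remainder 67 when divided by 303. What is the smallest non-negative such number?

Write x = 3503 + 11561·k. Then 11561·k ≡ 67 − 3503 ≡ 200 (mod 303).
Need 11561⁻¹ mod 303. Extended Euclid on (303, 47):
303 = 6·47 + 21
47 = 2·21 + 5
21 = 4·5 + 1
5 = 5·1 + 0
Back-substitute:
1 = 21 − 4·5
1 = −4·47 + 9·21
1 = 9·303 − 58·47
11561⁻¹ ≡ 245 (mod 303), so k ≡ 245·200 ≡ 217 (mod 303).
x = 3503 + 11561·217 = 2512240.

2512240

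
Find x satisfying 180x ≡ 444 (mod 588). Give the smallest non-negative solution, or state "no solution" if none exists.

First find gcd(180, 588):
588 = 3×180 + 48
180 = 3×48 + 36
48 = 1×36 + 12
36 = 3×12 + 0
gcd = 12 and 12 | 444, so solutions exist. Divide through by 12: 15x ≡ 37 (mod 49).
Now find 15⁻¹ mod 49:
49 = 3×15 + 4
15 = 3×4 + 3
4 = 1×3 + 1
3 = 3×1 + 0
Back-substitute:
1 = 4 − 3
1 = −15 + 4·4
1 = 4·49 − 13·15
So 15·(-13) ≡ 1 (mod 49), i.e. 15⁻¹ ≡ 36.
Then x ≡ 36·37 ≡ 9 (mod 49); the smallest non-negative solution is x = 9.

9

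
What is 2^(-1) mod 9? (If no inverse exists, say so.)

5

gcd(9, 2) by repeated division:
9 = 4×2 + 1
2 = 2×1 + 0
Since gcd(2, 9) = 1, back-substitute to write 1 as a combination:
1 = 9 − 4·2
Thus 2·(-4) ≡ 1 (mod 9); reducing, -4 mod 9 = 5.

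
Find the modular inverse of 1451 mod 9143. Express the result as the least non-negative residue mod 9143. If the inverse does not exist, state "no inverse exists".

gcd(9143, 1451) by repeated division:
9143 = 6·1451 + 437
1451 = 3·437 + 140
437 = 3·140 + 17
140 = 8·17 + 4
17 = 4·4 + 1
4 = 4·1 + 0
Since gcd(1451, 9143) = 1, back-substitute to write 1 as a combination:
1 = 17 − 4·4
1 = −4·140 + 33·17
1 = 33·437 − 103·140
1 = −103·1451 + 342·437
1 = 342·9143 − 2155·1451
So 1451·(-2155) ≡ 1 (mod 9143), and -2155 ≡ 6988 (mod 9143).

6988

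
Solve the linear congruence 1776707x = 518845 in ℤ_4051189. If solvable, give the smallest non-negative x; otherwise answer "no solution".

First find gcd(1776707, 4051189):
4051189 = 2·1776707 + 497775
1776707 = 3·497775 + 283382
497775 = 1·283382 + 214393
283382 = 1·214393 + 68989
214393 = 3·68989 + 7426
68989 = 9·7426 + 2155
7426 = 3·2155 + 961
2155 = 2·961 + 233
961 = 4·233 + 29
233 = 8·29 + 1
29 = 29·1 + 0
gcd = 1, so a unique solution mod 4051189 exists.
Back-substitute for the Bézout coefficients:
1 = 233 − 8·29
1 = −8·961 + 33·233
1 = 33·2155 − 74·961
1 = −74·7426 + 255·2155
1 = 255·68989 − 2369·7426
1 = −2369·214393 + 7362·68989
1 = 7362·283382 − 9731·214393
1 = −9731·497775 + 17093·283382
1 = 17093·1776707 − 61010·497775
1 = −61010·4051189 + 139113·1776707
So 1776707·(139113) ≡ 1 (mod 4051189), giving 1776707⁻¹ ≡ 139113.
x ≡ 1776707⁻¹·518845 ≡ 139113·518845 ≡ 2101261 (mod 4051189).

2101261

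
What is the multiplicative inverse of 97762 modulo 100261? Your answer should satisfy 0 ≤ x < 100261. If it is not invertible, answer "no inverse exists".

no inverse exists

Compute gcd(97762, 100261):
100261 = 1·97762 + 2499
97762 = 39·2499 + 301
2499 = 8·301 + 91
301 = 3·91 + 28
91 = 3·28 + 7
28 = 4·7 + 0
Since gcd = 7 > 1, 97762 is not a unit mod 100261.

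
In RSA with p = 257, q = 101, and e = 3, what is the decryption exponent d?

17067

φ(n) = (p−1)(q−1) = 256·100 = 25600.
Need d with 3·d ≡ 1 (mod 25600). Apply the extended Euclidean algorithm:
25600 = 8533·3 + 1
3 = 3·1 + 0
Back-substitute:
1 = 25600 − 8533·3
So 3·(-8533) ≡ 1 (mod 25600), hence d ≡ -8533 ≡ 17067 (mod 25600).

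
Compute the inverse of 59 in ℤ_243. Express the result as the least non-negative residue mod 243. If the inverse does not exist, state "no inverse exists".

Extended Euclidean algorithm:
243 = 4·59 + 7
59 = 8·7 + 3
7 = 2·3 + 1
3 = 3·1 + 0
Since gcd(59, 243) = 1, back-substitute to write 1 as a combination:
1 = 7 − 2·3
1 = −2·59 + 17·7
1 = 17·243 − 70·59
Hence 59⁻¹ ≡ -70 ≡ 173 (mod 243).

173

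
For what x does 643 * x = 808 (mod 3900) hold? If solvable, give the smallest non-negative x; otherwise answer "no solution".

First find gcd(643, 3900):
3900 = 6·643 + 42
643 = 15·42 + 13
42 = 3·13 + 3
13 = 4·3 + 1
3 = 3·1 + 0
gcd = 1, so a unique solution mod 3900 exists.
Back-substitute for the Bézout coefficients:
1 = 13 − 4·3
1 = −4·42 + 13·13
1 = 13·643 − 199·42
1 = −199·3900 + 1207·643
So 643·(1207) ≡ 1 (mod 3900), giving 643⁻¹ ≡ 1207.
x ≡ 643⁻¹·808 ≡ 1207·808 ≡ 256 (mod 3900).

256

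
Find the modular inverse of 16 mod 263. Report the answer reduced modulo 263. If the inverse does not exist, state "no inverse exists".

148

Run Euclid on (263, 16):
263 = 16*16 + 7
16 = 2*7 + 2
7 = 3*2 + 1
2 = 2*1 + 0
The gcd is 1. Working backward:
1 = 7 − 3·2
1 = −3·16 + 7·7
1 = 7·263 − 115·16
So 16·(-115) ≡ 1 (mod 263), and -115 ≡ 148 (mod 263).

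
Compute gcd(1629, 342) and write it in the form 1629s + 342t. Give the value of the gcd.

9

Repeated division:
1629 = 4·342 + 261
342 = 1·261 + 81
261 = 3·81 + 18
81 = 4·18 + 9
18 = 2·9 + 0
gcd(1629, 342) = 9.
Working backward:
9 = 81 − 4·18
9 = −4·261 + 13·81
9 = 13·342 − 17·261
9 = −17·1629 + 81·342
So 9 = (-17)·1629 + (81)·342.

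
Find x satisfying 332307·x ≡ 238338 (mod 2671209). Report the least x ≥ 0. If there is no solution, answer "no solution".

First find gcd(332307, 2671209):
2671209 = 8*332307 + 12753
332307 = 26*12753 + 729
12753 = 17*729 + 360
729 = 2*360 + 9
360 = 40*9 + 0
gcd = 9 and 9 | 238338, so solutions exist. Divide through by 9: 36923x ≡ 26482 (mod 296801).
Now find 36923⁻¹ mod 296801:
296801 = 8*36923 + 1417
36923 = 26*1417 + 81
1417 = 17*81 + 40
81 = 2*40 + 1
40 = 40*1 + 0
Back-substitute:
1 = 81 − 2·40
1 = −2·1417 + 35·81
1 = 35·36923 − 912·1417
1 = −912·296801 + 7331·36923
So 36923⁻¹ ≡ 7331 (mod 296801).
Then x ≡ 7331·26482 ≡ 31688 (mod 296801); the smallest non-negative solution is x = 31688.

31688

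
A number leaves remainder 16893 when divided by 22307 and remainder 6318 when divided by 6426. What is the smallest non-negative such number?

Write x = 16893 + 22307·k. Then 22307·k ≡ 6318 − 16893 ≡ 2277 (mod 6426).
Need 22307⁻¹ mod 6426. Extended Euclid on (6426, 3029):
6426 = 2·3029 + 368
3029 = 8·368 + 85
368 = 4·85 + 28
85 = 3·28 + 1
28 = 28·1 + 0
Back-substitute:
1 = 85 − 3·28
1 = −3·368 + 13·85
1 = 13·3029 − 107·368
1 = −107·6426 + 227·3029
22307⁻¹ ≡ 227 (mod 6426), so k ≡ 227·2277 ≡ 2799 (mod 6426).
x = 16893 + 22307·2799 = 62454186.

62454186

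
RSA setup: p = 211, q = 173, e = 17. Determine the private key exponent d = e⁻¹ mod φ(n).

φ(n) = (p−1)(q−1) = 210·172 = 36120.
Need d with 17·d ≡ 1 (mod 36120). Apply the extended Euclidean algorithm:
36120 = 2124*17 + 12
17 = 1*12 + 5
12 = 2*5 + 2
5 = 2*2 + 1
2 = 2*1 + 0
Back-substitute:
1 = 5 − 2·2
1 = −2·12 + 5·5
1 = 5·17 − 7·12
1 = −7·36120 + 14873·17
So 17·14873 ≡ 1 (mod 36120), hence d = 14873.

14873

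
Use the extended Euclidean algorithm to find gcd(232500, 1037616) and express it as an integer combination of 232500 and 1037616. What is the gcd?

Euclidean algorithm:
1037616 = 4×232500 + 107616
232500 = 2×107616 + 17268
107616 = 6×17268 + 4008
17268 = 4×4008 + 1236
4008 = 3×1236 + 300
1236 = 4×300 + 36
300 = 8×36 + 12
36 = 3×12 + 0
gcd(232500, 1037616) = 12.
Express as a combination:
12 = 300 − 8·36
12 = −8·1236 + 33·300
12 = 33·4008 − 107·1236
12 = −107·17268 + 461·4008
12 = 461·107616 − 2873·17268
12 = −2873·232500 + 6207·107616
12 = 6207·1037616 − 27701·232500
So 12 = (6207)·1037616 + (-27701)·232500.

12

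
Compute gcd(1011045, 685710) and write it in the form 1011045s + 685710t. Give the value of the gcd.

15

Repeated division:
1011045 = 1·685710 + 325335
685710 = 2·325335 + 35040
325335 = 9·35040 + 9975
35040 = 3·9975 + 5115
9975 = 1·5115 + 4860
5115 = 1·4860 + 255
4860 = 19·255 + 15
255 = 17·15 + 0
gcd(1011045, 685710) = 15.
Working backward:
15 = 4860 − 19·255
15 = −19·5115 + 20·4860
15 = 20·9975 − 39·5115
15 = −39·35040 + 137·9975
15 = 137·325335 − 1272·35040
15 = −1272·685710 + 2681·325335
15 = 2681·1011045 − 3953·685710
So 15 = (2681)·1011045 + (-3953)·685710.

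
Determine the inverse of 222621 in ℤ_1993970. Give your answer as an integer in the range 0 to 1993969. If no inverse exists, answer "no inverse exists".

Apply the Euclidean algorithm to 1993970 and 222621:
1993970 = 8·222621 + 213002
222621 = 1·213002 + 9619
213002 = 22·9619 + 1384
9619 = 6·1384 + 1315
1384 = 1·1315 + 69
1315 = 19·69 + 4
69 = 17·4 + 1
4 = 4·1 + 0
The gcd is 1. Working backward:
1 = 69 − 17·4
1 = −17·1315 + 324·69
1 = 324·1384 − 341·1315
1 = −341·9619 + 2370·1384
1 = 2370·213002 − 52481·9619
1 = −52481·222621 + 54851·213002
1 = 54851·1993970 − 491289·222621
Thus 222621·(-491289) ≡ 1 (mod 1993970); reducing, -491289 mod 1993970 = 1502681.

1502681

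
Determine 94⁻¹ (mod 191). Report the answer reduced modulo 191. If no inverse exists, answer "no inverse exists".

63

gcd(191, 94) by repeated division:
191 = 2·94 + 3
94 = 31·3 + 1
3 = 3·1 + 0
gcd = 1, so the inverse exists. Back-substitute:
1 = 94 − 31·3
1 = −31·191 + 63·94
So 94·63 ≡ 1 (mod 191).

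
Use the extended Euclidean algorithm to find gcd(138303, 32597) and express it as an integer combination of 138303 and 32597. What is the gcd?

1

Apply Euclid's algorithm to 138303 and 32597:
138303 = 4*32597 + 7915
32597 = 4*7915 + 937
7915 = 8*937 + 419
937 = 2*419 + 99
419 = 4*99 + 23
99 = 4*23 + 7
23 = 3*7 + 2
7 = 3*2 + 1
2 = 2*1 + 0
gcd(138303, 32597) = 1.
Express as a combination:
1 = 7 − 3·2
1 = −3·23 + 10·7
1 = 10·99 − 43·23
1 = −43·419 + 182·99
1 = 182·937 − 407·419
1 = −407·7915 + 3438·937
1 = 3438·32597 − 14159·7915
1 = −14159·138303 + 60074·32597
So 1 = (-14159)·138303 + (60074)·32597.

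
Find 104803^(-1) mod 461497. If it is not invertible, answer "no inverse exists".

290497

Run Euclid on (461497, 104803):
461497 = 4×104803 + 42285
104803 = 2×42285 + 20233
42285 = 2×20233 + 1819
20233 = 11×1819 + 224
1819 = 8×224 + 27
224 = 8×27 + 8
27 = 3×8 + 3
8 = 2×3 + 2
3 = 1×2 + 1
2 = 2×1 + 0
gcd = 1, so the inverse exists. Back-substitute:
1 = 3 − 2
1 = −8 + 3·3
1 = 3·27 − 10·8
1 = −10·224 + 83·27
1 = 83·1819 − 674·224
1 = −674·20233 + 7497·1819
1 = 7497·42285 − 15668·20233
1 = −15668·104803 + 38833·42285
1 = 38833·461497 − 171000·104803
Hence 104803⁻¹ ≡ -171000 ≡ 290497 (mod 461497).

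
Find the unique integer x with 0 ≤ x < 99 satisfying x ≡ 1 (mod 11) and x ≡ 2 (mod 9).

56

Write x = 1 + 11·k. Then 11·k ≡ 2 − 1 ≡ 1 (mod 9).
Need 11⁻¹ mod 9. Extended Euclid on (9, 2):
9 = 4×2 + 1
2 = 2×1 + 0
Back-substitute:
1 = 9 − 4·2
11⁻¹ ≡ 5 (mod 9), so k ≡ 5·1 ≡ 5 (mod 9).
x = 1 + 11·5 = 56.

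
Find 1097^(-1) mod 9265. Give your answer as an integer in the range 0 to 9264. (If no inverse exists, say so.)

4983

Apply the Euclidean algorithm to 9265 and 1097:
9265 = 8·1097 + 489
1097 = 2·489 + 119
489 = 4·119 + 13
119 = 9·13 + 2
13 = 6·2 + 1
2 = 2·1 + 0
gcd = 1, so the inverse exists. Back-substitute:
1 = 13 − 6·2
1 = −6·119 + 55·13
1 = 55·489 − 226·119
1 = −226·1097 + 507·489
1 = 507·9265 − 4282·1097
Hence 1097⁻¹ ≡ -4282 ≡ 4983 (mod 9265).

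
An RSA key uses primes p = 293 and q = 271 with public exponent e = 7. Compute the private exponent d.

φ(n) = (p−1)(q−1) = 292·270 = 78840.
Need d with 7·d ≡ 1 (mod 78840). Apply the extended Euclidean algorithm:
78840 = 11262*7 + 6
7 = 1*6 + 1
6 = 6*1 + 0
Back-substitute:
1 = 7 − 6
1 = −78840 + 11263·7
So 7·11263 ≡ 1 (mod 78840), hence d = 11263.

11263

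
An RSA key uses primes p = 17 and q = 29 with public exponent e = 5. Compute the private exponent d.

269

φ(n) = (p−1)(q−1) = 16·28 = 448.
Need d with 5·d ≡ 1 (mod 448). Apply the extended Euclidean algorithm:
448 = 89·5 + 3
5 = 1·3 + 2
3 = 1·2 + 1
2 = 2·1 + 0
Back-substitute:
1 = 3 − 2
1 = −5 + 2·3
1 = 2·448 − 179·5
So 5·(-179) ≡ 1 (mod 448), hence d ≡ -179 ≡ 269 (mod 448).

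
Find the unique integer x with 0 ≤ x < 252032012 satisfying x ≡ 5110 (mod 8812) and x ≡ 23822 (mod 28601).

Write x = 5110 + 8812·k. Then 8812·k ≡ 23822 − 5110 ≡ 18712 (mod 28601).
Need 8812⁻¹ mod 28601. Extended Euclid on (28601, 8812):
28601 = 3*8812 + 2165
8812 = 4*2165 + 152
2165 = 14*152 + 37
152 = 4*37 + 4
37 = 9*4 + 1
4 = 4*1 + 0
Back-substitute:
1 = 37 − 9·4
1 = −9·152 + 37·37
1 = 37·2165 − 527·152
1 = −527·8812 + 2145·2165
1 = 2145·28601 − 6962·8812
8812⁻¹ ≡ 21639 (mod 28601), so k ≡ 21639·18712 ≡ 4611 (mod 28601).
x = 5110 + 8812·4611 = 40637242.

40637242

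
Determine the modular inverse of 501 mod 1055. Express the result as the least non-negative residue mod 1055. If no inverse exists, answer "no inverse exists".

Run Euclid on (1055, 501):
1055 = 2×501 + 53
501 = 9×53 + 24
53 = 2×24 + 5
24 = 4×5 + 4
5 = 1×4 + 1
4 = 4×1 + 0
gcd = 1, so the inverse exists. Back-substitute:
1 = 5 − 4
1 = −24 + 5·5
1 = 5·53 − 11·24
1 = −11·501 + 104·53
1 = 104·1055 − 219·501
Hence 501⁻¹ ≡ -219 ≡ 836 (mod 1055).

836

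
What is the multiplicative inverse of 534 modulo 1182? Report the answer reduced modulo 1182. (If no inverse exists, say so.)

Euclidean algorithm on 1182, 534:
1182 = 2*534 + 114
534 = 4*114 + 78
114 = 1*78 + 36
78 = 2*36 + 6
36 = 6*6 + 0
Since gcd = 6 > 1, 534 is not a unit mod 1182.

no inverse exists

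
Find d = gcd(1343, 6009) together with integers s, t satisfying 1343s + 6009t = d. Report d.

1

Repeated division:
6009 = 4×1343 + 637
1343 = 2×637 + 69
637 = 9×69 + 16
69 = 4×16 + 5
16 = 3×5 + 1
5 = 5×1 + 0
gcd(1343, 6009) = 1.
Express as a combination:
1 = 16 − 3·5
1 = −3·69 + 13·16
1 = 13·637 − 120·69
1 = −120·1343 + 253·637
1 = 253·6009 − 1132·1343
So 1 = (253)·6009 + (-1132)·1343.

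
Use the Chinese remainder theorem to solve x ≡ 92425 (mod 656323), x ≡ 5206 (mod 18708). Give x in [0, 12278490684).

8374117582

Write x = 92425 + 656323·k. Then 656323·k ≡ 5206 − 92425 ≡ 6321 (mod 18708).
Need 656323⁻¹ mod 18708. Extended Euclid on (18708, 1543):
18708 = 12*1543 + 192
1543 = 8*192 + 7
192 = 27*7 + 3
7 = 2*3 + 1
3 = 3*1 + 0
Back-substitute:
1 = 7 − 2·3
1 = −2·192 + 55·7
1 = 55·1543 − 442·192
1 = −442·18708 + 5359·1543
656323⁻¹ ≡ 5359 (mod 18708), so k ≡ 5359·6321 ≡ 12759 (mod 18708).
x = 92425 + 656323·12759 = 8374117582.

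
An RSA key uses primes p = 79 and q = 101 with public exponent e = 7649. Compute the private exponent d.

4649

φ(n) = (p−1)(q−1) = 78·100 = 7800.
Need d with 7649·d ≡ 1 (mod 7800). Apply the extended Euclidean algorithm:
7800 = 1×7649 + 151
7649 = 50×151 + 99
151 = 1×99 + 52
99 = 1×52 + 47
52 = 1×47 + 5
47 = 9×5 + 2
5 = 2×2 + 1
2 = 2×1 + 0
Back-substitute:
1 = 5 − 2·2
1 = −2·47 + 19·5
1 = 19·52 − 21·47
1 = −21·99 + 40·52
1 = 40·151 − 61·99
1 = −61·7649 + 3090·151
1 = 3090·7800 − 3151·7649
So 7649·(-3151) ≡ 1 (mod 7800), hence d ≡ -3151 ≡ 4649 (mod 7800).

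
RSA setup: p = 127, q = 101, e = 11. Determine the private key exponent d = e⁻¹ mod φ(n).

2291

φ(n) = (p−1)(q−1) = 126·100 = 12600.
Need d with 11·d ≡ 1 (mod 12600). Apply the extended Euclidean algorithm:
12600 = 1145*11 + 5
11 = 2*5 + 1
5 = 5*1 + 0
Back-substitute:
1 = 11 − 2·5
1 = −2·12600 + 2291·11
So 11·2291 ≡ 1 (mod 12600), hence d = 2291.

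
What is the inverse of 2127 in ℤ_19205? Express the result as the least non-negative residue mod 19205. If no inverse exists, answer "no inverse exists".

gcd(19205, 2127) by repeated division:
19205 = 9×2127 + 62
2127 = 34×62 + 19
62 = 3×19 + 5
19 = 3×5 + 4
5 = 1×4 + 1
4 = 4×1 + 0
Since gcd(2127, 19205) = 1, back-substitute to write 1 as a combination:
1 = 5 − 4
1 = −19 + 4·5
1 = 4·62 − 13·19
1 = −13·2127 + 446·62
1 = 446·19205 − 4027·2127
Hence 2127⁻¹ ≡ -4027 ≡ 15178 (mod 19205).

15178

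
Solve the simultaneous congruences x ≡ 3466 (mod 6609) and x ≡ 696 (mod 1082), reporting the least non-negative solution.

1986166

Write x = 3466 + 6609·k. Then 6609·k ≡ 696 − 3466 ≡ 476 (mod 1082).
Need 6609⁻¹ mod 1082. Extended Euclid on (1082, 117):
1082 = 9×117 + 29
117 = 4×29 + 1
29 = 29×1 + 0
Back-substitute:
1 = 117 − 4·29
1 = −4·1082 + 37·117
6609⁻¹ ≡ 37 (mod 1082), so k ≡ 37·476 ≡ 300 (mod 1082).
x = 3466 + 6609·300 = 1986166.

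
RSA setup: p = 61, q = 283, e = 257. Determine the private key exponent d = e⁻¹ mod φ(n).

10073

φ(n) = (p−1)(q−1) = 60·282 = 16920.
Need d with 257·d ≡ 1 (mod 16920). Apply the extended Euclidean algorithm:
16920 = 65×257 + 215
257 = 1×215 + 42
215 = 5×42 + 5
42 = 8×5 + 2
5 = 2×2 + 1
2 = 2×1 + 0
Back-substitute:
1 = 5 − 2·2
1 = −2·42 + 17·5
1 = 17·215 − 87·42
1 = −87·257 + 104·215
1 = 104·16920 − 6847·257
So 257·(-6847) ≡ 1 (mod 16920), hence d ≡ -6847 ≡ 10073 (mod 16920).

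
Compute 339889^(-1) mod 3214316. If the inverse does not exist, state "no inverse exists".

gcd(3214316, 339889) by repeated division:
3214316 = 9·339889 + 155315
339889 = 2·155315 + 29259
155315 = 5·29259 + 9020
29259 = 3·9020 + 2199
9020 = 4·2199 + 224
2199 = 9·224 + 183
224 = 1·183 + 41
183 = 4·41 + 19
41 = 2·19 + 3
19 = 6·3 + 1
3 = 3·1 + 0
Since gcd(339889, 3214316) = 1, back-substitute to write 1 as a combination:
1 = 19 − 6·3
1 = −6·41 + 13·19
1 = 13·183 − 58·41
1 = −58·224 + 71·183
1 = 71·2199 − 697·224
1 = −697·9020 + 2859·2199
1 = 2859·29259 − 9274·9020
1 = −9274·155315 + 49229·29259
1 = 49229·339889 − 107732·155315
1 = −107732·3214316 + 1018817·339889
So 339889·1018817 ≡ 1 (mod 3214316).

1018817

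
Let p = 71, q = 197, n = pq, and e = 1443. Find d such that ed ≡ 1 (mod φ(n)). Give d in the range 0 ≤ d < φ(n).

8947

φ(n) = (p−1)(q−1) = 70·196 = 13720.
Need d with 1443·d ≡ 1 (mod 13720). Apply the extended Euclidean algorithm:
13720 = 9·1443 + 733
1443 = 1·733 + 710
733 = 1·710 + 23
710 = 30·23 + 20
23 = 1·20 + 3
20 = 6·3 + 2
3 = 1·2 + 1
2 = 2·1 + 0
Back-substitute:
1 = 3 − 2
1 = −20 + 7·3
1 = 7·23 − 8·20
1 = −8·710 + 247·23
1 = 247·733 − 255·710
1 = −255·1443 + 502·733
1 = 502·13720 − 4773·1443
So 1443·(-4773) ≡ 1 (mod 13720), hence d ≡ -4773 ≡ 8947 (mod 13720).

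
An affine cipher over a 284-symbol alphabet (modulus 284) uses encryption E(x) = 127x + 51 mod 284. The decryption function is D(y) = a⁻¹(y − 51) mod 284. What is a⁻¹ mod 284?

123

Run Euclid on (284, 127):
284 = 2·127 + 30
127 = 4·30 + 7
30 = 4·7 + 2
7 = 3·2 + 1
2 = 2·1 + 0
gcd = 1, so the inverse exists. Back-substitute:
1 = 7 − 3·2
1 = −3·30 + 13·7
1 = 13·127 − 55·30
1 = −55·284 + 123·127
So 127·123 ≡ 1 (mod 284).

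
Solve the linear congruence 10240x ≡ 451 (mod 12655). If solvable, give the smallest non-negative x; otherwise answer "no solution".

no solution

gcd(10240, 12655):
12655 = 1*10240 + 2415
10240 = 4*2415 + 580
2415 = 4*580 + 95
580 = 6*95 + 10
95 = 9*10 + 5
10 = 2*5 + 0
gcd = 5, but 5 ∤ 451, so the congruence has no solution.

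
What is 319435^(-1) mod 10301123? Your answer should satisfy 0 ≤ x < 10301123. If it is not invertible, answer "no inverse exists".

Apply the Euclidean algorithm to 10301123 and 319435:
10301123 = 32*319435 + 79203
319435 = 4*79203 + 2623
79203 = 30*2623 + 513
2623 = 5*513 + 58
513 = 8*58 + 49
58 = 1*49 + 9
49 = 5*9 + 4
9 = 2*4 + 1
4 = 4*1 + 0
The gcd is 1. Working backward:
1 = 9 − 2·4
1 = −2·49 + 11·9
1 = 11·58 − 13·49
1 = −13·513 + 115·58
1 = 115·2623 − 588·513
1 = −588·79203 + 17755·2623
1 = 17755·319435 − 71608·79203
1 = −71608·10301123 + 2309211·319435
So 319435·2309211 ≡ 1 (mod 10301123).

2309211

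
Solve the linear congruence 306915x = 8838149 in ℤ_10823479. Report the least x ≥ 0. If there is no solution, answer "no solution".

4686412

First find gcd(306915, 10823479):
10823479 = 35·306915 + 81454
306915 = 3·81454 + 62553
81454 = 1·62553 + 18901
62553 = 3·18901 + 5850
18901 = 3·5850 + 1351
5850 = 4·1351 + 446
1351 = 3·446 + 13
446 = 34·13 + 4
13 = 3·4 + 1
4 = 4·1 + 0
gcd = 1, so a unique solution mod 10823479 exists.
Back-substitute for the Bézout coefficients:
1 = 13 − 3·4
1 = −3·446 + 103·13
1 = 103·1351 − 312·446
1 = −312·5850 + 1351·1351
1 = 1351·18901 − 4365·5850
1 = −4365·62553 + 14446·18901
1 = 14446·81454 − 18811·62553
1 = −18811·306915 + 70879·81454
1 = 70879·10823479 − 2499576·306915
So 306915·(-2499576) ≡ 1 (mod 10823479), giving 306915⁻¹ ≡ 8323903.
x ≡ 306915⁻¹·8838149 ≡ 8323903·8838149 ≡ 4686412 (mod 10823479).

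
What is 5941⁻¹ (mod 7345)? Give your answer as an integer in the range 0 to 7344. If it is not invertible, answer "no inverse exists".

no inverse exists

Compute gcd(5941, 7345):
7345 = 1*5941 + 1404
5941 = 4*1404 + 325
1404 = 4*325 + 104
325 = 3*104 + 13
104 = 8*13 + 0
Since gcd = 13 > 1, 5941 is not a unit mod 7345.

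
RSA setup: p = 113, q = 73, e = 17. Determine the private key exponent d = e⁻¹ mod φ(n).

6641

φ(n) = (p−1)(q−1) = 112·72 = 8064.
Need d with 17·d ≡ 1 (mod 8064). Apply the extended Euclidean algorithm:
8064 = 474·17 + 6
17 = 2·6 + 5
6 = 1·5 + 1
5 = 5·1 + 0
Back-substitute:
1 = 6 − 5
1 = −17 + 3·6
1 = 3·8064 − 1423·17
So 17·(-1423) ≡ 1 (mod 8064), hence d ≡ -1423 ≡ 6641 (mod 8064).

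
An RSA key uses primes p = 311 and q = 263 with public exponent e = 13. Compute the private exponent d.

62477

φ(n) = (p−1)(q−1) = 310·262 = 81220.
Need d with 13·d ≡ 1 (mod 81220). Apply the extended Euclidean algorithm:
81220 = 6247·13 + 9
13 = 1·9 + 4
9 = 2·4 + 1
4 = 4·1 + 0
Back-substitute:
1 = 9 − 2·4
1 = −2·13 + 3·9
1 = 3·81220 − 18743·13
So 13·(-18743) ≡ 1 (mod 81220), hence d ≡ -18743 ≡ 62477 (mod 81220).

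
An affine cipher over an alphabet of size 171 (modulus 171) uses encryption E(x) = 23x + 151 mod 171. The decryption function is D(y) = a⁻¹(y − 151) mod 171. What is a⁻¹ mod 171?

119

Extended Euclidean algorithm:
171 = 7×23 + 10
23 = 2×10 + 3
10 = 3×3 + 1
3 = 3×1 + 0
gcd = 1, so the inverse exists. Back-substitute:
1 = 10 − 3·3
1 = −3·23 + 7·10
1 = 7·171 − 52·23
Hence 23⁻¹ ≡ -52 ≡ 119 (mod 171).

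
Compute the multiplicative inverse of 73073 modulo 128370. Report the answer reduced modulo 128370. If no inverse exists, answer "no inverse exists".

no inverse exists

Euclidean algorithm on 128370, 73073:
128370 = 1·73073 + 55297
73073 = 1·55297 + 17776
55297 = 3·17776 + 1969
17776 = 9·1969 + 55
1969 = 35·55 + 44
55 = 1·44 + 11
44 = 4·11 + 0
The gcd is 11, not 1, hence no inverse exists.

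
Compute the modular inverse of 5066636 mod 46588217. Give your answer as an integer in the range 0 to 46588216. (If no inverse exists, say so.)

27656677

Apply the Euclidean algorithm to 46588217 and 5066636:
46588217 = 9*5066636 + 988493
5066636 = 5*988493 + 124171
988493 = 7*124171 + 119296
124171 = 1*119296 + 4875
119296 = 24*4875 + 2296
4875 = 2*2296 + 283
2296 = 8*283 + 32
283 = 8*32 + 27
32 = 1*27 + 5
27 = 5*5 + 2
5 = 2*2 + 1
2 = 2*1 + 0
Since gcd(5066636, 46588217) = 1, back-substitute to write 1 as a combination:
1 = 5 − 2·2
1 = −2·27 + 11·5
1 = 11·32 − 13·27
1 = −13·283 + 115·32
1 = 115·2296 − 933·283
1 = −933·4875 + 1981·2296
1 = 1981·119296 − 48477·4875
1 = −48477·124171 + 50458·119296
1 = 50458·988493 − 401683·124171
1 = −401683·5066636 + 2058873·988493
1 = 2058873·46588217 − 18931540·5066636
Hence 5066636⁻¹ ≡ -18931540 ≡ 27656677 (mod 46588217).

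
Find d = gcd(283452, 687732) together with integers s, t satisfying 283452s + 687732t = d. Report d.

Apply Euclid's algorithm to 687732 and 283452:
687732 = 2×283452 + 120828
283452 = 2×120828 + 41796
120828 = 2×41796 + 37236
41796 = 1×37236 + 4560
37236 = 8×4560 + 756
4560 = 6×756 + 24
756 = 31×24 + 12
24 = 2×12 + 0
gcd(283452, 687732) = 12.
Back-substituting:
12 = 756 − 31·24
12 = −31·4560 + 187·756
12 = 187·37236 − 1527·4560
12 = −1527·41796 + 1714·37236
12 = 1714·120828 − 4955·41796
12 = −4955·283452 + 11624·120828
12 = 11624·687732 − 28203·283452
So 12 = (11624)·687732 + (-28203)·283452.

12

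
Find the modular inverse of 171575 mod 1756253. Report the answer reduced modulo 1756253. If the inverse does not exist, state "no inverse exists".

468126

Extended Euclidean algorithm:
1756253 = 10*171575 + 40503
171575 = 4*40503 + 9563
40503 = 4*9563 + 2251
9563 = 4*2251 + 559
2251 = 4*559 + 15
559 = 37*15 + 4
15 = 3*4 + 3
4 = 1*3 + 1
3 = 3*1 + 0
Since gcd(171575, 1756253) = 1, back-substitute to write 1 as a combination:
1 = 4 − 3
1 = −15 + 4·4
1 = 4·559 − 149·15
1 = −149·2251 + 600·559
1 = 600·9563 − 2549·2251
1 = −2549·40503 + 10796·9563
1 = 10796·171575 − 45733·40503
1 = −45733·1756253 + 468126·171575
So 171575·468126 ≡ 1 (mod 1756253).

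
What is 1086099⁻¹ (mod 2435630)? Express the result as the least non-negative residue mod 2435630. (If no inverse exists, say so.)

gcd(2435630, 1086099) by repeated division:
2435630 = 2·1086099 + 263432
1086099 = 4·263432 + 32371
263432 = 8·32371 + 4464
32371 = 7·4464 + 1123
4464 = 3·1123 + 1095
1123 = 1·1095 + 28
1095 = 39·28 + 3
28 = 9·3 + 1
3 = 3·1 + 0
Since gcd(1086099, 2435630) = 1, back-substitute to write 1 as a combination:
1 = 28 − 9·3
1 = −9·1095 + 352·28
1 = 352·1123 − 361·1095
1 = −361·4464 + 1435·1123
1 = 1435·32371 − 10406·4464
1 = −10406·263432 + 84683·32371
1 = 84683·1086099 − 349138·263432
1 = −349138·2435630 + 782959·1086099
So 1086099·782959 ≡ 1 (mod 2435630).

782959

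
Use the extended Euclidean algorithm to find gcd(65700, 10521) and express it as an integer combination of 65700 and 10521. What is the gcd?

Apply Euclid's algorithm to 65700 and 10521:
65700 = 6×10521 + 2574
10521 = 4×2574 + 225
2574 = 11×225 + 99
225 = 2×99 + 27
99 = 3×27 + 18
27 = 1×18 + 9
18 = 2×9 + 0
gcd(65700, 10521) = 9.
Back-substituting:
9 = 27 − 18
9 = −99 + 4·27
9 = 4·225 − 9·99
9 = −9·2574 + 103·225
9 = 103·10521 − 421·2574
9 = −421·65700 + 2629·10521
So 9 = (-421)·65700 + (2629)·10521.

9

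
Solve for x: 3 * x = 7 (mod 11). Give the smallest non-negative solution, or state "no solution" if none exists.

First find gcd(3, 11):
11 = 3·3 + 2
3 = 1·2 + 1
2 = 2·1 + 0
gcd = 1, so a unique solution mod 11 exists.
Back-substitute for the Bézout coefficients:
1 = 3 − 2
1 = −11 + 4·3
So 3·(4) ≡ 1 (mod 11), giving 3⁻¹ ≡ 4.
x ≡ 3⁻¹·7 ≡ 4·7 ≡ 6 (mod 11).

6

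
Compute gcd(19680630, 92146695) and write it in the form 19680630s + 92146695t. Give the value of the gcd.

15

Euclidean algorithm:
92146695 = 4*19680630 + 13424175
19680630 = 1*13424175 + 6256455
13424175 = 2*6256455 + 911265
6256455 = 6*911265 + 788865
911265 = 1*788865 + 122400
788865 = 6*122400 + 54465
122400 = 2*54465 + 13470
54465 = 4*13470 + 585
13470 = 23*585 + 15
585 = 39*15 + 0
gcd(19680630, 92146695) = 15.
Express as a combination:
15 = 13470 − 23·585
15 = −23·54465 + 93·13470
15 = 93·122400 − 209·54465
15 = −209·788865 + 1347·122400
15 = 1347·911265 − 1556·788865
15 = −1556·6256455 + 10683·911265
15 = 10683·13424175 − 22922·6256455
15 = −22922·19680630 + 33605·13424175
15 = 33605·92146695 − 157342·19680630
So 15 = (33605)·92146695 + (-157342)·19680630.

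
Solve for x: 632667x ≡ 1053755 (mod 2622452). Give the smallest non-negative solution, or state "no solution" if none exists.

gcd(632667, 2622452):
2622452 = 4·632667 + 91784
632667 = 6·91784 + 81963
91784 = 1·81963 + 9821
81963 = 8·9821 + 3395
9821 = 2·3395 + 3031
3395 = 1·3031 + 364
3031 = 8·364 + 119
364 = 3·119 + 7
119 = 17·7 + 0
gcd = 7, but 7 ∤ 1053755, so the congruence has no solution.

no solution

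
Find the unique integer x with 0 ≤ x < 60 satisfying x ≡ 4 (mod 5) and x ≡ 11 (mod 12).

Write x = 4 + 5·k. Then 5·k ≡ 11 − 4 ≡ 7 (mod 12).
Need 5⁻¹ mod 12. Extended Euclid on (12, 5):
12 = 2×5 + 2
5 = 2×2 + 1
2 = 2×1 + 0
Back-substitute:
1 = 5 − 2·2
1 = −2·12 + 5·5
5⁻¹ ≡ 5 (mod 12), so k ≡ 5·7 ≡ 11 (mod 12).
x = 4 + 5·11 = 59.

59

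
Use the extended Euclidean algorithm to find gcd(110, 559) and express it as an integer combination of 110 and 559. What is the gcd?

1

Euclidean algorithm:
559 = 5·110 + 9
110 = 12·9 + 2
9 = 4·2 + 1
2 = 2·1 + 0
gcd(110, 559) = 1.
Back-substituting:
1 = 9 − 4·2
1 = −4·110 + 49·9
1 = 49·559 − 249·110
So 1 = (49)·559 + (-249)·110.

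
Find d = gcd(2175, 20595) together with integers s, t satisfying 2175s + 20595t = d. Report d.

Euclidean algorithm:
20595 = 9·2175 + 1020
2175 = 2·1020 + 135
1020 = 7·135 + 75
135 = 1·75 + 60
75 = 1·60 + 15
60 = 4·15 + 0
gcd(2175, 20595) = 15.
Working backward:
15 = 75 − 60
15 = −135 + 2·75
15 = 2·1020 − 15·135
15 = −15·2175 + 32·1020
15 = 32·20595 − 303·2175
So 15 = (32)·20595 + (-303)·2175.

15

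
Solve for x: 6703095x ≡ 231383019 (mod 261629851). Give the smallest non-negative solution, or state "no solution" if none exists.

6265362

First find gcd(6703095, 261629851):
261629851 = 39·6703095 + 209146
6703095 = 32·209146 + 10423
209146 = 20·10423 + 686
10423 = 15·686 + 133
686 = 5·133 + 21
133 = 6·21 + 7
21 = 3·7 + 0
gcd = 7 and 7 | 231383019, so solutions exist. Divide through by 7: 957585x ≡ 33054717 (mod 37375693).
Now find 957585⁻¹ mod 37375693:
37375693 = 39×957585 + 29878
957585 = 32×29878 + 1489
29878 = 20×1489 + 98
1489 = 15×98 + 19
98 = 5×19 + 3
19 = 6×3 + 1
3 = 3×1 + 0
Back-substitute:
1 = 19 − 6·3
1 = −6·98 + 31·19
1 = 31·1489 − 471·98
1 = −471·29878 + 9451·1489
1 = 9451·957585 − 302903·29878
1 = −302903·37375693 + 11822668·957585
So 957585⁻¹ ≡ 11822668 (mod 37375693).
Then x ≡ 11822668·33054717 ≡ 6265362 (mod 37375693); the smallest non-negative solution is x = 6265362.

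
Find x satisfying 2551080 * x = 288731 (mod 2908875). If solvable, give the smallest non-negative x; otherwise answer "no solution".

gcd(2551080, 2908875):
2908875 = 1×2551080 + 357795
2551080 = 7×357795 + 46515
357795 = 7×46515 + 32190
46515 = 1×32190 + 14325
32190 = 2×14325 + 3540
14325 = 4×3540 + 165
3540 = 21×165 + 75
165 = 2×75 + 15
75 = 5×15 + 0
gcd = 15, but 15 ∤ 288731, so the congruence has no solution.

no solution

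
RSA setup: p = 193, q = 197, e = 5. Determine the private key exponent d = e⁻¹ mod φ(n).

φ(n) = (p−1)(q−1) = 192·196 = 37632.
Need d with 5·d ≡ 1 (mod 37632). Apply the extended Euclidean algorithm:
37632 = 7526*5 + 2
5 = 2*2 + 1
2 = 2*1 + 0
Back-substitute:
1 = 5 − 2·2
1 = −2·37632 + 15053·5
So 5·15053 ≡ 1 (mod 37632), hence d = 15053.

15053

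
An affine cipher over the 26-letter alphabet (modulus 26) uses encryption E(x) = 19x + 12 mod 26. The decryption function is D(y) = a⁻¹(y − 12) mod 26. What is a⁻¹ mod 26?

11

gcd(26, 19) by repeated division:
26 = 1*19 + 7
19 = 2*7 + 5
7 = 1*5 + 2
5 = 2*2 + 1
2 = 2*1 + 0
Since gcd(19, 26) = 1, back-substitute to write 1 as a combination:
1 = 5 − 2·2
1 = −2·7 + 3·5
1 = 3·19 − 8·7
1 = −8·26 + 11·19
So 19·11 ≡ 1 (mod 26).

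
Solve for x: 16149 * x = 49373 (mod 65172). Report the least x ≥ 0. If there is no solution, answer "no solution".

no solution

gcd(16149, 65172):
65172 = 4·16149 + 576
16149 = 28·576 + 21
576 = 27·21 + 9
21 = 2·9 + 3
9 = 3·3 + 0
gcd = 3, but 3 ∤ 49373, so the congruence has no solution.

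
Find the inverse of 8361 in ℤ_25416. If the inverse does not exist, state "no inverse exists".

Euclidean algorithm on 25416, 8361:
25416 = 3·8361 + 333
8361 = 25·333 + 36
333 = 9·36 + 9
36 = 4·9 + 0
The gcd is 9, not 1, hence no inverse exists.

no inverse exists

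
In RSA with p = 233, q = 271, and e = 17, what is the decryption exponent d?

25793

φ(n) = (p−1)(q−1) = 232·270 = 62640.
Need d with 17·d ≡ 1 (mod 62640). Apply the extended Euclidean algorithm:
62640 = 3684×17 + 12
17 = 1×12 + 5
12 = 2×5 + 2
5 = 2×2 + 1
2 = 2×1 + 0
Back-substitute:
1 = 5 − 2·2
1 = −2·12 + 5·5
1 = 5·17 − 7·12
1 = −7·62640 + 25793·17
So 17·25793 ≡ 1 (mod 62640), hence d = 25793.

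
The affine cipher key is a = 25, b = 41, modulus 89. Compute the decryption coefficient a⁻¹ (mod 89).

Extended Euclidean algorithm:
89 = 3*25 + 14
25 = 1*14 + 11
14 = 1*11 + 3
11 = 3*3 + 2
3 = 1*2 + 1
2 = 2*1 + 0
The gcd is 1. Working backward:
1 = 3 − 2
1 = −11 + 4·3
1 = 4·14 − 5·11
1 = −5·25 + 9·14
1 = 9·89 − 32·25
So 25·(-32) ≡ 1 (mod 89), and -32 ≡ 57 (mod 89).

57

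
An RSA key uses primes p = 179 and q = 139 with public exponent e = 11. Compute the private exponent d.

22331

φ(n) = (p−1)(q−1) = 178·138 = 24564.
Need d with 11·d ≡ 1 (mod 24564). Apply the extended Euclidean algorithm:
24564 = 2233·11 + 1
11 = 11·1 + 0
Back-substitute:
1 = 24564 − 2233·11
So 11·(-2233) ≡ 1 (mod 24564), hence d ≡ -2233 ≡ 22331 (mod 24564).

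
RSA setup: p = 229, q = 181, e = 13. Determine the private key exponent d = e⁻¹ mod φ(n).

φ(n) = (p−1)(q−1) = 228·180 = 41040.
Need d with 13·d ≡ 1 (mod 41040). Apply the extended Euclidean algorithm:
41040 = 3156*13 + 12
13 = 1*12 + 1
12 = 12*1 + 0
Back-substitute:
1 = 13 − 12
1 = −41040 + 3157·13
So 13·3157 ≡ 1 (mod 41040), hence d = 3157.

3157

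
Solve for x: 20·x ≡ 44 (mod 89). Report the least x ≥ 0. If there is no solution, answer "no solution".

First find gcd(20, 89):
89 = 4×20 + 9
20 = 2×9 + 2
9 = 4×2 + 1
2 = 2×1 + 0
gcd = 1, so a unique solution mod 89 exists.
Back-substitute for the Bézout coefficients:
1 = 9 − 4·2
1 = −4·20 + 9·9
1 = 9·89 − 40·20
So 20·(-40) ≡ 1 (mod 89), giving 20⁻¹ ≡ 49.
x ≡ 20⁻¹·44 ≡ 49·44 ≡ 20 (mod 89).

20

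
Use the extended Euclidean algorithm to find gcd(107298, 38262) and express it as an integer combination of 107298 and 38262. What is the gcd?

Apply Euclid's algorithm to 107298 and 38262:
107298 = 2×38262 + 30774
38262 = 1×30774 + 7488
30774 = 4×7488 + 822
7488 = 9×822 + 90
822 = 9×90 + 12
90 = 7×12 + 6
12 = 2×6 + 0
gcd(107298, 38262) = 6.
Working backward:
6 = 90 − 7·12
6 = −7·822 + 64·90
6 = 64·7488 − 583·822
6 = −583·30774 + 2396·7488
6 = 2396·38262 − 2979·30774
6 = −2979·107298 + 8354·38262
So 6 = (-2979)·107298 + (8354)·38262.

6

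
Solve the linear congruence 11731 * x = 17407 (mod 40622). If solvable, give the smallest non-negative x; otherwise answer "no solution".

First find gcd(11731, 40622):
40622 = 3×11731 + 5429
11731 = 2×5429 + 873
5429 = 6×873 + 191
873 = 4×191 + 109
191 = 1×109 + 82
109 = 1×82 + 27
82 = 3×27 + 1
27 = 27×1 + 0
gcd = 1, so a unique solution mod 40622 exists.
Back-substitute for the Bézout coefficients:
1 = 82 − 3·27
1 = −3·109 + 4·82
1 = 4·191 − 7·109
1 = −7·873 + 32·191
1 = 32·5429 − 199·873
1 = −199·11731 + 430·5429
1 = 430·40622 − 1489·11731
So 11731·(-1489) ≡ 1 (mod 40622), giving 11731⁻¹ ≡ 39133.
x ≡ 11731⁻¹·17407 ≡ 39133·17407 ≡ 38435 (mod 40622).

38435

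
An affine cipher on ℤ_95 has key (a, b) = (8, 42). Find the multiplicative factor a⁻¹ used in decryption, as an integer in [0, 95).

Extended Euclidean algorithm:
95 = 11*8 + 7
8 = 1*7 + 1
7 = 7*1 + 0
The gcd is 1. Working backward:
1 = 8 − 7
1 = −95 + 12·8
So 8·12 ≡ 1 (mod 95).

12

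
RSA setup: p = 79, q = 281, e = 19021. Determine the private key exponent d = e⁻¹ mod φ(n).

15061

φ(n) = (p−1)(q−1) = 78·280 = 21840.
Need d with 19021·d ≡ 1 (mod 21840). Apply the extended Euclidean algorithm:
21840 = 1*19021 + 2819
19021 = 6*2819 + 2107
2819 = 1*2107 + 712
2107 = 2*712 + 683
712 = 1*683 + 29
683 = 23*29 + 16
29 = 1*16 + 13
16 = 1*13 + 3
13 = 4*3 + 1
3 = 3*1 + 0
Back-substitute:
1 = 13 − 4·3
1 = −4·16 + 5·13
1 = 5·29 − 9·16
1 = −9·683 + 212·29
1 = 212·712 − 221·683
1 = −221·2107 + 654·712
1 = 654·2819 − 875·2107
1 = −875·19021 + 5904·2819
1 = 5904·21840 − 6779·19021
So 19021·(-6779) ≡ 1 (mod 21840), hence d ≡ -6779 ≡ 15061 (mod 21840).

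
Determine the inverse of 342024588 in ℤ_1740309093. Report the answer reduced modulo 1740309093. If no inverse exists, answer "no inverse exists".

Compute gcd(342024588, 1740309093):
1740309093 = 5*342024588 + 30186153
342024588 = 11*30186153 + 9976905
30186153 = 3*9976905 + 255438
9976905 = 39*255438 + 14823
255438 = 17*14823 + 3447
14823 = 4*3447 + 1035
3447 = 3*1035 + 342
1035 = 3*342 + 9
342 = 38*9 + 0
gcd(342024588, 1740309093) = 9 ≠ 1, so 342024588 has no multiplicative inverse modulo 1740309093.

no inverse exists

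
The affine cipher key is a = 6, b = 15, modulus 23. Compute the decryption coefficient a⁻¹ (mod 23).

gcd(23, 6) by repeated division:
23 = 3*6 + 5
6 = 1*5 + 1
5 = 5*1 + 0
The gcd is 1. Working backward:
1 = 6 − 5
1 = −23 + 4·6
So 6·4 ≡ 1 (mod 23).

4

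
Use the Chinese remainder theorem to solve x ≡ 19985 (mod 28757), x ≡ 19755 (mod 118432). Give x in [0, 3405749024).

1886996811

Write x = 19985 + 28757·k. Then 28757·k ≡ 19755 − 19985 ≡ 118202 (mod 118432).
Need 28757⁻¹ mod 118432. Extended Euclid on (118432, 28757):
118432 = 4×28757 + 3404
28757 = 8×3404 + 1525
3404 = 2×1525 + 354
1525 = 4×354 + 109
354 = 3×109 + 27
109 = 4×27 + 1
27 = 27×1 + 0
Back-substitute:
1 = 109 − 4·27
1 = −4·354 + 13·109
1 = 13·1525 − 56·354
1 = −56·3404 + 125·1525
1 = 125·28757 − 1056·3404
1 = −1056·118432 + 4349·28757
28757⁻¹ ≡ 4349 (mod 118432), so k ≡ 4349·118202 ≡ 65618 (mod 118432).
x = 19985 + 28757·65618 = 1886996811.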